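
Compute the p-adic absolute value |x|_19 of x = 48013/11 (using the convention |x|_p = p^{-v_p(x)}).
|48013/11|_19 = 1/6859

Step 1 — compute v_19(x) by factoring powers of 19 out of the numerator and denominator: v_19(48013/11) = 3. Step 2 — apply |x|_p = p^{-v_p(x)} = 19^{-3} = 1/6859.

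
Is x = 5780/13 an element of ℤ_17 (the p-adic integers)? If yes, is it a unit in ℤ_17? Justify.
x ∈ ℤ_17 but not a unit; v_17(x) = 2 > 0

ℤ_17 = {x ∈ ℚ_17 : v_17(x) ≥ 0} and ℤ_17^× = {x ∈ ℤ_17 : v_17(x) = 0}. Here v_17(5780/13) = v_17(num) − v_17(den) = 2; compare against these criteria.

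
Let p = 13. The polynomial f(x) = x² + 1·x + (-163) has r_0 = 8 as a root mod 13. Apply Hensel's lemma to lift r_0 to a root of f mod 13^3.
r_2 = 411 (mod 2197)

Hensel: r_{i+1} = r_i − f(r_i)·(f′(r_i))^{-1} mod 13^{i+2}, f′(x) = 2x + 1. Iterate:
  r_0 = 8 (mod 13)
  r_1 = 73 (mod 169)
  r_2 = 411 (mod 2197)
Final: r = 411 satisfies f(r) ≡ 0 mod 13^3.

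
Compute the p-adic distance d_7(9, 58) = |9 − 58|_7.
d_7(9, 58) = 1/49

Step 1 — x − y = 9 − 58 = -49. Step 2 — v_7(-49) = 2 (factor: -49 = −(7^2 · 1); the sign does not affect v_p). Step 3 — |x − y|_7 = 7^{-2} = 1/49.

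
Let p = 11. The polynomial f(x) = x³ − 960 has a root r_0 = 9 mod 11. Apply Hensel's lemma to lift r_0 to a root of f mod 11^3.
r_2 = 966 (mod 1331)

Hensel: r_{i+1} = r_i − f(r_i)/f′(r_i) mod 11^{i+2}, where f′(x) = 3x². Iterate:
  r_0 = 9 (mod 11)
  r_1 = 119 (mod 121)
  r_2 = 966 (mod 1331)
Final: r = 966 with f(r) ≡ 0 mod 11^3.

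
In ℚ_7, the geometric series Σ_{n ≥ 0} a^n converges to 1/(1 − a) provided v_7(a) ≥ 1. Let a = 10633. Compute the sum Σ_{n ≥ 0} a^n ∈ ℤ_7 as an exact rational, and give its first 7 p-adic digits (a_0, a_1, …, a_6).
Σ a^n = 1/(1 − a) = -1/10632;  first 7 digits = (1, 0, 0, 3, 4, 0, 2)

v_7(a) = 3 ≥ 1, so the series converges in ℤ_7 to 1/(1 − a) = 1/(1 − 10633) = -1/10632. Expand this rational in ℤ_7: compute digits iteratively via d_i = x_i mod 7, x_{i+1} = (x_i − d_i)/7. The first 7 digits are (1, 0, 0, 3, 4, 0, 2).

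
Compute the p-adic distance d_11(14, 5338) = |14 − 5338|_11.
d_11(14, 5338) = 1/1331

Step 1 — x − y = 14 − 5338 = -5324. Step 2 — v_11(-5324) = 3 (factor: -5324 = −(11^3 · 4); the sign does not affect v_p). Step 3 — |x − y|_11 = 11^{-3} = 1/1331.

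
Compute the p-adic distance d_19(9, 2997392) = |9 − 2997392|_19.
d_19(9, 2997392) = 1/130321

Step 1 — x − y = 9 − 2997392 = -2997383. Step 2 — v_19(-2997383) = 4 (factor: -2997383 = −(19^4 · 23); the sign does not affect v_p). Step 3 — |x − y|_19 = 19^{-4} = 1/130321.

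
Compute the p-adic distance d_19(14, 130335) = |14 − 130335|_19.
d_19(14, 130335) = 1/130321

Step 1 — x − y = 14 − 130335 = -130321. Step 2 — v_19(-130321) = 4 (factor: -130321 = −(19^4 · 1); the sign does not affect v_p). Step 3 — |x − y|_19 = 19^{-4} = 1/130321.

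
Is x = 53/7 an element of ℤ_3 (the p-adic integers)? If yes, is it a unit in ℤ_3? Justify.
x ∈ ℤ_3^× (unit); v_3(x) = 0

ℤ_3 = {x ∈ ℚ_3 : v_3(x) ≥ 0} and ℤ_3^× = {x ∈ ℤ_3 : v_3(x) = 0}. Here v_3(53/7) = v_3(num) − v_3(den) = 0; compare against these criteria.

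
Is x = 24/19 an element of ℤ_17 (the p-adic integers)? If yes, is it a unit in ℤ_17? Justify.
x ∈ ℤ_17^× (unit); v_17(x) = 0

ℤ_17 = {x ∈ ℚ_17 : v_17(x) ≥ 0} and ℤ_17^× = {x ∈ ℤ_17 : v_17(x) = 0}. Here v_17(24/19) = v_17(num) − v_17(den) = 0; compare against these criteria.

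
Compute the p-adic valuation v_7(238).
v_7(238) = 1

v_7(n) is the largest exponent k such that 7^k divides n. Factor out: 238 = 7^1 · 34. (Sign doesn't affect v_p.) So v_7(238) = 1.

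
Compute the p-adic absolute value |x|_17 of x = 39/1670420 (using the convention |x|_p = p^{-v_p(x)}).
|39/1670420|_17 = 83521

Step 1 — compute v_17(x) by factoring powers of 17 out of the numerator and denominator: v_17(39/1670420) = -4. Step 2 — apply |x|_p = p^{-v_p(x)} = 17^{4} = 83521.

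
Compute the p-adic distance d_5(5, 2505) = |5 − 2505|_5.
d_5(5, 2505) = 1/625

Step 1 — x − y = 5 − 2505 = -2500. Step 2 — v_5(-2500) = 4 (factor: -2500 = −(5^4 · 4); the sign does not affect v_p). Step 3 — |x − y|_5 = 5^{-4} = 1/625.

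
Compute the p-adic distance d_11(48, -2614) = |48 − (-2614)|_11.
d_11(48, -2614) = 1/1331

Step 1 — x − y = 48 − (-2614) = 2662. Step 2 — v_11(2662) = 3 (factor: 2662 = (11^3 · 2); the sign does not affect v_p). Step 3 — |x − y|_11 = 11^{-3} = 1/1331.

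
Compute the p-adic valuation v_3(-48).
v_3(-48) = 1

v_3(n) is the largest exponent k such that 3^k divides n. Factor out: -48 = -3^1 · 16. (Sign doesn't affect v_p.) So v_3(-48) = 1.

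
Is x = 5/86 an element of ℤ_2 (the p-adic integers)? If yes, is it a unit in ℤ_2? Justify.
x ∉ ℤ_2 (v_2(x) = -1 < 0)

ℤ_2 = {x ∈ ℚ_2 : v_2(x) ≥ 0} and ℤ_2^× = {x ∈ ℤ_2 : v_2(x) = 0}. Here v_2(5/86) = v_2(num) − v_2(den) = -1; compare against these criteria.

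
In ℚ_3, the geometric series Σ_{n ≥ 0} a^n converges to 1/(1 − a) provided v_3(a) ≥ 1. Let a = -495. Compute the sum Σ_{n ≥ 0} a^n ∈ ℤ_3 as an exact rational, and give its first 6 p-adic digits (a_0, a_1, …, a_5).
Σ a^n = 1/(1 − a) = 1/496;  first 6 digits = (1, 0, 2, 2, 0, 1)

v_3(a) = 2 ≥ 1, so the series converges in ℤ_3 to 1/(1 − a) = 1/(1 − (-495)) = 1/496. Expand this rational in ℤ_3: compute digits iteratively via d_i = x_i mod 3, x_{i+1} = (x_i − d_i)/3. The first 6 digits are (1, 0, 2, 2, 0, 1).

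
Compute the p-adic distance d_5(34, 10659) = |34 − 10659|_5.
d_5(34, 10659) = 1/625

Step 1 — x − y = 34 − 10659 = -10625. Step 2 — v_5(-10625) = 4 (factor: -10625 = −(5^4 · 17); the sign does not affect v_p). Step 3 — |x − y|_5 = 5^{-4} = 1/625.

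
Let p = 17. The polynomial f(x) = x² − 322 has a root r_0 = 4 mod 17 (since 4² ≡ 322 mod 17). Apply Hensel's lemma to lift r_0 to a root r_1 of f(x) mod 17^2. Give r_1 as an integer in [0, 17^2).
r_1 = 259 (mod 289)

Hensel's recurrence: r_{i+1} = r_i − f(r_i)·(f′(r_i))^{-1} mod 17^{i+2}, with f′(x) = 2x. Iterate:
  r_0 = 4 (mod 17)
  r_1 = 259 (mod 289)
Final: r_1 = 259, and one checks f(r_1) ≡ 0 mod 17^2.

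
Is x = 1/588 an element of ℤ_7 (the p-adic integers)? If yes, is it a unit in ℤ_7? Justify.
x ∉ ℤ_7 (v_7(x) = -2 < 0)

ℤ_7 = {x ∈ ℚ_7 : v_7(x) ≥ 0} and ℤ_7^× = {x ∈ ℤ_7 : v_7(x) = 0}. Here v_7(1/588) = v_7(num) − v_7(den) = -2; compare against these criteria.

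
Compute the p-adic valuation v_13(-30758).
v_13(-30758) = 3

v_13(n) is the largest exponent k such that 13^k divides n. Factor out: -30758 = -13^3 · 14. (Sign doesn't affect v_p.) So v_13(-30758) = 3.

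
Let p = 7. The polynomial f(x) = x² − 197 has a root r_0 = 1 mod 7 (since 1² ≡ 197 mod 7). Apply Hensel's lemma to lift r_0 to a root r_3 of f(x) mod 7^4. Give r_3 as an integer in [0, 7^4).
r_3 = 99 (mod 2401)

Hensel's recurrence: r_{i+1} = r_i − f(r_i)·(f′(r_i))^{-1} mod 7^{i+2}, with f′(x) = 2x. Iterate:
  r_0 = 1 (mod 7)
  r_1 = 1 (mod 49)
  r_2 = 99 (mod 343)
  r_3 = 99 (mod 2401)
Final: r_3 = 99, and one checks f(r_3) ≡ 0 mod 7^4.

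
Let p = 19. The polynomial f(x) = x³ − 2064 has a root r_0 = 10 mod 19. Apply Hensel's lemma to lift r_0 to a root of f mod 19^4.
r_3 = 9491 (mod 130321)

Hensel: r_{i+1} = r_i − f(r_i)/f′(r_i) mod 19^{i+2}, where f′(x) = 3x². Iterate:
  r_0 = 10 (mod 19)
  r_1 = 105 (mod 361)
  r_2 = 2632 (mod 6859)
  r_3 = 9491 (mod 130321)
Final: r = 9491 with f(r) ≡ 0 mod 19^4.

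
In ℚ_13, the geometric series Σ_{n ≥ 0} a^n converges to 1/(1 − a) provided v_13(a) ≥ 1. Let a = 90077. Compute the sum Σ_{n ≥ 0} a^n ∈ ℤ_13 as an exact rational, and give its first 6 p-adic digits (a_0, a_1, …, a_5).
Σ a^n = 1/(1 − a) = -1/90076;  first 6 digits = (1, 0, 0, 2, 3, 0)

v_13(a) = 3 ≥ 1, so the series converges in ℤ_13 to 1/(1 − a) = 1/(1 − 90077) = -1/90076. Expand this rational in ℤ_13: compute digits iteratively via d_i = x_i mod 13, x_{i+1} = (x_i − d_i)/13. The first 6 digits are (1, 0, 0, 2, 3, 0).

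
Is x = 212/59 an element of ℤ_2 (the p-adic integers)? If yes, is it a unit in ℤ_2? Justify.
x ∈ ℤ_2 but not a unit; v_2(x) = 2 > 0

ℤ_2 = {x ∈ ℚ_2 : v_2(x) ≥ 0} and ℤ_2^× = {x ∈ ℤ_2 : v_2(x) = 0}. Here v_2(212/59) = v_2(num) − v_2(den) = 2; compare against these criteria.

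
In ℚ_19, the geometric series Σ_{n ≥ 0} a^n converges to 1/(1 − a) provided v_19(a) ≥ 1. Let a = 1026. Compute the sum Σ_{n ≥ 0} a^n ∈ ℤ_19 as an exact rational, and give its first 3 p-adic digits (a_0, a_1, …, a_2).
Σ a^n = 1/(1 − a) = -1/1025;  first 3 digits = (1, 16, 11)

v_19(a) = 1 ≥ 1, so the series converges in ℤ_19 to 1/(1 − a) = 1/(1 − 1026) = -1/1025. Expand this rational in ℤ_19: compute digits iteratively via d_i = x_i mod 19, x_{i+1} = (x_i − d_i)/19. The first 3 digits are (1, 16, 11).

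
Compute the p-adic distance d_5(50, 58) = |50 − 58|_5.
d_5(50, 58) = 1

Step 1 — x − y = 50 − 58 = -8. Step 2 — v_5(-8) = 0 (factor: -8 = −(5^0 · 8); the sign does not affect v_p). Step 3 — |x − y|_5 = 5^{0} = 1.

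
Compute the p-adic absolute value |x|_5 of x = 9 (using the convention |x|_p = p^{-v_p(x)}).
|9|_5 = 1

Step 1 — compute v_5(x) by factoring powers of 5 out of the numerator and denominator: v_5(9) = 0. Step 2 — apply |x|_p = p^{-v_p(x)} = 5^{0} = 1.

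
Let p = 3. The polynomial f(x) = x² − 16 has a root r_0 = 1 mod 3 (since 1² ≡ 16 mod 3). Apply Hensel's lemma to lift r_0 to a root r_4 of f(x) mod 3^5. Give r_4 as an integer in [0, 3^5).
r_4 = 4 (mod 243)

Hensel's recurrence: r_{i+1} = r_i − f(r_i)·(f′(r_i))^{-1} mod 3^{i+2}, with f′(x) = 2x. Iterate:
  r_0 = 1 (mod 3)
  r_1 = 4 (mod 9)
  r_2 = 4 (mod 27)
  r_3 = 4 (mod 81)
  r_4 = 4 (mod 243)
Final: r_4 = 4, and one checks f(r_4) ≡ 0 mod 3^5.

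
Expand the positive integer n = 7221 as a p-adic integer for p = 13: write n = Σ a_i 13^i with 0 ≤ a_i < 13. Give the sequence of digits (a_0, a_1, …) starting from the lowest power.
(a_0, a_1, …) = (6, 9, 3, 3)

Repeated division by 13 gives the digits low-to-high: 7221 = 6 + 9·13^1 + 3·13^2 + 3·13^3. Digit sequence: (6, 9, 3, 3).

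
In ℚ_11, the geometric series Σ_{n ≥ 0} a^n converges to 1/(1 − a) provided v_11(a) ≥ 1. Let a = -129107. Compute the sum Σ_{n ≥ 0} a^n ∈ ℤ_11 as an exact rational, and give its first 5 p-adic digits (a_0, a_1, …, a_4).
Σ a^n = 1/(1 − a) = 1/129108;  first 5 digits = (1, 0, 0, 2, 2)

v_11(a) = 3 ≥ 1, so the series converges in ℤ_11 to 1/(1 − a) = 1/(1 − (-129107)) = 1/129108. Expand this rational in ℤ_11: compute digits iteratively via d_i = x_i mod 11, x_{i+1} = (x_i − d_i)/11. The first 5 digits are (1, 0, 0, 2, 2).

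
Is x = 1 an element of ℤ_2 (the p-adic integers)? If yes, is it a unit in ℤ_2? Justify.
x ∈ ℤ_2^× (unit); v_2(x) = 0

ℤ_2 = {x ∈ ℚ_2 : v_2(x) ≥ 0} and ℤ_2^× = {x ∈ ℤ_2 : v_2(x) = 0}. Here v_2(1) = v_2(num) − v_2(den) = 0; compare against these criteria.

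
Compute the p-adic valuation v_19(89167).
v_19(89167) = 3

v_19(n) is the largest exponent k such that 19^k divides n. Factor out: 89167 = 19^3 · 13. (Sign doesn't affect v_p.) So v_19(89167) = 3.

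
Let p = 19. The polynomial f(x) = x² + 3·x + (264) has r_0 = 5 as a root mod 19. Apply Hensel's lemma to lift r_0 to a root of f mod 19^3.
r_2 = 898 (mod 6859)

Hensel: r_{i+1} = r_i − f(r_i)·(f′(r_i))^{-1} mod 19^{i+2}, f′(x) = 2x + 3. Iterate:
  r_0 = 5 (mod 19)
  r_1 = 176 (mod 361)
  r_2 = 898 (mod 6859)
Final: r = 898 satisfies f(r) ≡ 0 mod 19^3.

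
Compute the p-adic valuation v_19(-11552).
v_19(-11552) = 2

v_19(n) is the largest exponent k such that 19^k divides n. Factor out: -11552 = -19^2 · 32. (Sign doesn't affect v_p.) So v_19(-11552) = 2.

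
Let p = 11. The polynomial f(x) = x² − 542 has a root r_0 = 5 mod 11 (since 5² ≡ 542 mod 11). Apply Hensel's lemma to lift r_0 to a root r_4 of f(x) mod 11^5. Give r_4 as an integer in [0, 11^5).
r_4 = 133314 (mod 161051)

Hensel's recurrence: r_{i+1} = r_i − f(r_i)·(f′(r_i))^{-1} mod 11^{i+2}, with f′(x) = 2x. Iterate:
  r_0 = 5 (mod 11)
  r_1 = 93 (mod 121)
  r_2 = 214 (mod 1331)
  r_3 = 1545 (mod 14641)
  r_4 = 133314 (mod 161051)
Final: r_4 = 133314, and one checks f(r_4) ≡ 0 mod 11^5.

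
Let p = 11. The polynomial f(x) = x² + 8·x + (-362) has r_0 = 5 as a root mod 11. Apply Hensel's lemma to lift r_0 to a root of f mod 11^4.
r_3 = 13150 (mod 14641)

Hensel: r_{i+1} = r_i − f(r_i)·(f′(r_i))^{-1} mod 11^{i+2}, f′(x) = 2x + 8. Iterate:
  r_0 = 5 (mod 11)
  r_1 = 82 (mod 121)
  r_2 = 1171 (mod 1331)
  r_3 = 13150 (mod 14641)
Final: r = 13150 satisfies f(r) ≡ 0 mod 11^4.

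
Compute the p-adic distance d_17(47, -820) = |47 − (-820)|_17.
d_17(47, -820) = 1/289

Step 1 — x − y = 47 − (-820) = 867. Step 2 — v_17(867) = 2 (factor: 867 = (17^2 · 3); the sign does not affect v_p). Step 3 — |x − y|_17 = 17^{-2} = 1/289.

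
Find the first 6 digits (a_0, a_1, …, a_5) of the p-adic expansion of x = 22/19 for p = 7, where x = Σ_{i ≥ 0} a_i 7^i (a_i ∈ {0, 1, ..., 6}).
(a_0, …, a_5) = (3, 6, 5, 1, 6, 5)

v_7(22/19) = 0 (numerator and denominator both coprime to 7), so x ∈ ℤ_7^×. Compute digits iteratively via a_i = x_i mod 7, x_{i+1} = (x_i − a_i)/7, with x_0 = x:
  x_0 = 22/19;  a_0 = 3;  x_1 = (x_0 − 3)/7 = -5/19
  x_1 = -5/19;  a_1 = 6;  x_2 = (x_1 − 6)/7 = -17/19
  x_2 = -17/19;  a_2 = 5;  x_3 = (x_2 − 5)/7 = -16/19
  x_3 = -16/19;  a_3 = 1;  x_4 = (x_3 − 1)/7 = -5/19
  x_4 = -5/19;  a_4 = 6;  x_5 = (x_4 − 6)/7 = -17/19
  x_5 = -17/19;  a_5 = 5;  x_6 = (x_5 − 5)/7 = -16/19
Digits: (3, 6, 5, 1, 6, 5).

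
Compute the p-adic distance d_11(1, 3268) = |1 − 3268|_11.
d_11(1, 3268) = 1/121

Step 1 — x − y = 1 − 3268 = -3267. Step 2 — v_11(-3267) = 2 (factor: -3267 = −(11^2 · 27); the sign does not affect v_p). Step 3 — |x − y|_11 = 11^{-2} = 1/121.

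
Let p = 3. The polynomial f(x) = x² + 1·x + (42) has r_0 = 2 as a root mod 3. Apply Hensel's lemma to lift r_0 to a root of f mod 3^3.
r_2 = 23 (mod 27)

Hensel: r_{i+1} = r_i − f(r_i)·(f′(r_i))^{-1} mod 3^{i+2}, f′(x) = 2x + 1. Iterate:
  r_0 = 2 (mod 3)
  r_1 = 5 (mod 9)
  r_2 = 23 (mod 27)
Final: r = 23 satisfies f(r) ≡ 0 mod 3^3.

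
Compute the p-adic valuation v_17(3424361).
v_17(3424361) = 4

v_17(n) is the largest exponent k such that 17^k divides n. Factor out: 3424361 = 17^4 · 41. (Sign doesn't affect v_p.) So v_17(3424361) = 4.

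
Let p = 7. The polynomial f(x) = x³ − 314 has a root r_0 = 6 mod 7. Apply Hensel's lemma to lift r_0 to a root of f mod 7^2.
r_1 = 6 (mod 49)

Hensel: r_{i+1} = r_i − f(r_i)/f′(r_i) mod 7^{i+2}, where f′(x) = 3x². Iterate:
  r_0 = 6 (mod 7)
  r_1 = 6 (mod 49)
Final: r = 6 with f(r) ≡ 0 mod 7^2.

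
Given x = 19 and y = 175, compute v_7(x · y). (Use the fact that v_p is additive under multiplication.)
v_7(3325) = 1

v_p(x) = 0 (factor: 19 = 7^0 · 19); v_p(y) = 1 (factor: 175 = 7^1 · 25). Additivity: v_p(xy) = v_p(x) + v_p(y) = 0 + 1 = 1. (Direct check: xy = 3325 = 7^1 · (475).)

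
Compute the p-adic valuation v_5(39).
v_5(39) = 0

v_5(n) is the largest exponent k such that 5^k divides n. Factor out: 39 = 5^0 · 39. (Sign doesn't affect v_p.) So v_5(39) = 0.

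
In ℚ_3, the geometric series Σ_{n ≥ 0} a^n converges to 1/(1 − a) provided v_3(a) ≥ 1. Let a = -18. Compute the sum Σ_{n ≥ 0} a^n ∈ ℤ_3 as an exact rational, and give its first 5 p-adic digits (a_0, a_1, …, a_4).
Σ a^n = 1/(1 − a) = 1/19;  first 5 digits = (1, 0, 1, 2, 0)

v_3(a) = 2 ≥ 1, so the series converges in ℤ_3 to 1/(1 − a) = 1/(1 − (-18)) = 1/19. Expand this rational in ℤ_3: compute digits iteratively via d_i = x_i mod 3, x_{i+1} = (x_i − d_i)/3. The first 5 digits are (1, 0, 1, 2, 0).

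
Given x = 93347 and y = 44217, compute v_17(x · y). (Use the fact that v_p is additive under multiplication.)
v_17(4127524299) = 6

v_p(x) = 3 (factor: 93347 = 17^3 · 19); v_p(y) = 3 (factor: 44217 = 17^3 · 9). Additivity: v_p(xy) = v_p(x) + v_p(y) = 3 + 3 = 6. (Direct check: xy = 4127524299 = 17^6 · (171).)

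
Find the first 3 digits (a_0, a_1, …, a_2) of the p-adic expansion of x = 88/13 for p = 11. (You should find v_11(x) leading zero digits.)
(a_0, …, a_2) = (0, 4, 9)

v_11(88/13) = 1, so a_0 = ... = a_0 = 0. Factor out: x = 11^1 · u with u = 8/13 a unit in ℤ_11. Expand u iteratively via a_{v+i} = u_i mod 11, u_{i+1} = (u_i − a_{v+i})/11:
  u_0 = 8/13;  a_1 = 4;  u_1 = (u_0 − 4)/11 = -4/13
  u_1 = -4/13;  a_2 = 9;  u_2 = (u_1 − 9)/11 = -11/13
Digits: (0, 4, 9).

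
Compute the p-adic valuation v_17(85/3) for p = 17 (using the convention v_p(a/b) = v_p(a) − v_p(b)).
v_17(85/3) = 1

Factor powers of 17 from the numerator and denominator of the reduced fraction: 85 = 17^1 · 5 and 3 = 17^0 · 3. Apply v_p(a/b) = v_p(a) − v_p(b): v_17(85/3) = 1 − 0 = 1.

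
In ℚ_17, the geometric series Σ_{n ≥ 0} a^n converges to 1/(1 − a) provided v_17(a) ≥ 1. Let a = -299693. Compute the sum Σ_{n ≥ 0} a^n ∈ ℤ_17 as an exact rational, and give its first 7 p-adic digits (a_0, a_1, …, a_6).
Σ a^n = 1/(1 − a) = 1/299694;  first 7 digits = (1, 0, 0, 7, 13, 16, 14)

v_17(a) = 3 ≥ 1, so the series converges in ℤ_17 to 1/(1 − a) = 1/(1 − (-299693)) = 1/299694. Expand this rational in ℤ_17: compute digits iteratively via d_i = x_i mod 17, x_{i+1} = (x_i − d_i)/17. The first 7 digits are (1, 0, 0, 7, 13, 16, 14).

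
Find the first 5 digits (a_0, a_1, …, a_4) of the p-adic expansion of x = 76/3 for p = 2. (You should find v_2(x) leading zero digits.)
(a_0, …, a_4) = (0, 0, 1, 0, 0)

v_2(76/3) = 2, so a_0 = ... = a_1 = 0. Factor out: x = 2^2 · u with u = 19/3 a unit in ℤ_2. Expand u iteratively via a_{v+i} = u_i mod 2, u_{i+1} = (u_i − a_{v+i})/2:
  u_0 = 19/3;  a_2 = 1;  u_1 = (u_0 − 1)/2 = 8/3
  u_1 = 8/3;  a_3 = 0;  u_2 = (u_1 − 0)/2 = 4/3
  u_2 = 4/3;  a_4 = 0;  u_3 = (u_2 − 0)/2 = 2/3
Digits: (0, 0, 1, 0, 0).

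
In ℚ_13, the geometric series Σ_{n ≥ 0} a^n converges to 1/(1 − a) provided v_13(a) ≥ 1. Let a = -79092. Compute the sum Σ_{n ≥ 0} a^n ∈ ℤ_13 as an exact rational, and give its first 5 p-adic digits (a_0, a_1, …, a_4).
Σ a^n = 1/(1 − a) = 1/79093;  first 5 digits = (1, 0, 0, 3, 10)

v_13(a) = 3 ≥ 1, so the series converges in ℤ_13 to 1/(1 − a) = 1/(1 − (-79092)) = 1/79093. Expand this rational in ℤ_13: compute digits iteratively via d_i = x_i mod 13, x_{i+1} = (x_i − d_i)/13. The first 5 digits are (1, 0, 0, 3, 10).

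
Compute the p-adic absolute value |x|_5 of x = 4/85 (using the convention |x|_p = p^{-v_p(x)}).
|4/85|_5 = 5

Step 1 — compute v_5(x) by factoring powers of 5 out of the numerator and denominator: v_5(4/85) = -1. Step 2 — apply |x|_p = p^{-v_p(x)} = 5^{1} = 5.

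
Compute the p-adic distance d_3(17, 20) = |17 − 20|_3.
d_3(17, 20) = 1/3

Step 1 — x − y = 17 − 20 = -3. Step 2 — v_3(-3) = 1 (factor: -3 = −(3^1 · 1); the sign does not affect v_p). Step 3 — |x − y|_3 = 3^{-1} = 1/3.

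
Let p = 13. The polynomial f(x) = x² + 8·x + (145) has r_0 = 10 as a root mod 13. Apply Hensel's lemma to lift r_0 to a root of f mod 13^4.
r_3 = 3312 (mod 28561)

Hensel: r_{i+1} = r_i − f(r_i)·(f′(r_i))^{-1} mod 13^{i+2}, f′(x) = 2x + 8. Iterate:
  r_0 = 10 (mod 13)
  r_1 = 101 (mod 169)
  r_2 = 1115 (mod 2197)
  r_3 = 3312 (mod 28561)
Final: r = 3312 satisfies f(r) ≡ 0 mod 13^4.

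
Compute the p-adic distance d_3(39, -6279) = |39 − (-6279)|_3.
d_3(39, -6279) = 1/243

Step 1 — x − y = 39 − (-6279) = 6318. Step 2 — v_3(6318) = 5 (factor: 6318 = (3^5 · 26); the sign does not affect v_p). Step 3 — |x − y|_3 = 3^{-5} = 1/243.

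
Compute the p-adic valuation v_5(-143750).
v_5(-143750) = 5

v_5(n) is the largest exponent k such that 5^k divides n. Factor out: -143750 = -5^5 · 46. (Sign doesn't affect v_p.) So v_5(-143750) = 5.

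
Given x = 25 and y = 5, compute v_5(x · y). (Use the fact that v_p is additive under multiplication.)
v_5(125) = 3

v_p(x) = 2 (factor: 25 = 5^2 · 1); v_p(y) = 1 (factor: 5 = 5^1 · 1). Additivity: v_p(xy) = v_p(x) + v_p(y) = 2 + 1 = 3. (Direct check: xy = 125 = 5^3 · (1).)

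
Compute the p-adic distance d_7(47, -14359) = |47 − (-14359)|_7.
d_7(47, -14359) = 1/2401

Step 1 — x − y = 47 − (-14359) = 14406. Step 2 — v_7(14406) = 4 (factor: 14406 = (7^4 · 6); the sign does not affect v_p). Step 3 — |x − y|_7 = 7^{-4} = 1/2401.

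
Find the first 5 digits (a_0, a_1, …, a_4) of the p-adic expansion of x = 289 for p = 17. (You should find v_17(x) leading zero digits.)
(a_0, …, a_4) = (0, 0, 1, 0, 0)

v_17(289) = 2, so a_0 = ... = a_1 = 0. Factor out: x = 17^2 · u with u = 1 a unit in ℤ_17. Expand u iteratively via a_{v+i} = u_i mod 17, u_{i+1} = (u_i − a_{v+i})/17:
  u_0 = 1;  a_2 = 1;  u_1 = (u_0 − 1)/17 = 0
  u_1 = 0;  a_3 = 0;  u_2 = (u_1 − 0)/17 = 0
  u_2 = 0;  a_4 = 0;  u_3 = (u_2 − 0)/17 = 0
Digits: (0, 0, 1, 0, 0).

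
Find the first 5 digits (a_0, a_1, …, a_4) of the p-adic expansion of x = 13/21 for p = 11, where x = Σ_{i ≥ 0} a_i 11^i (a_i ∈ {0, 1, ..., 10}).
(a_0, …, a_4) = (9, 5, 0, 1, 2)

v_11(13/21) = 0 (numerator and denominator both coprime to 11), so x ∈ ℤ_11^×. Compute digits iteratively via a_i = x_i mod 11, x_{i+1} = (x_i − a_i)/11, with x_0 = x:
  x_0 = 13/21;  a_0 = 9;  x_1 = (x_0 − 9)/11 = -16/21
  x_1 = -16/21;  a_1 = 5;  x_2 = (x_1 − 5)/11 = -11/21
  x_2 = -11/21;  a_2 = 0;  x_3 = (x_2 − 0)/11 = -1/21
  x_3 = -1/21;  a_3 = 1;  x_4 = (x_3 − 1)/11 = -2/21
  x_4 = -2/21;  a_4 = 2;  x_5 = (x_4 − 2)/11 = -4/21
Digits: (9, 5, 0, 1, 2).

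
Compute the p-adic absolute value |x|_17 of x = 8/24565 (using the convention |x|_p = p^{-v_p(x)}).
|8/24565|_17 = 4913

Step 1 — compute v_17(x) by factoring powers of 17 out of the numerator and denominator: v_17(8/24565) = -3. Step 2 — apply |x|_p = p^{-v_p(x)} = 17^{3} = 4913.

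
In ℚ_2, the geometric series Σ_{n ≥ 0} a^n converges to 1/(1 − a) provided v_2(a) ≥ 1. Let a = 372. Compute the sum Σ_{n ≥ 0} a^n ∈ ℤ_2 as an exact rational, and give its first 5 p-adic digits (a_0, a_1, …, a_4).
Σ a^n = 1/(1 − a) = -1/371;  first 5 digits = (1, 0, 1, 0, 0)

v_2(a) = 2 ≥ 1, so the series converges in ℤ_2 to 1/(1 − a) = 1/(1 − 372) = -1/371. Expand this rational in ℤ_2: compute digits iteratively via d_i = x_i mod 2, x_{i+1} = (x_i − d_i)/2. The first 5 digits are (1, 0, 1, 0, 0).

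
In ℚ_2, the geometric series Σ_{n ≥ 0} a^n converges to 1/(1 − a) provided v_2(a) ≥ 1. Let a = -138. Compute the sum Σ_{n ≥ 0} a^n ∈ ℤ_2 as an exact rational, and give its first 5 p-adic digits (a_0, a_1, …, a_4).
Σ a^n = 1/(1 − a) = 1/139;  first 5 digits = (1, 1, 0, 0, 0)

v_2(a) = 1 ≥ 1, so the series converges in ℤ_2 to 1/(1 − a) = 1/(1 − (-138)) = 1/139. Expand this rational in ℤ_2: compute digits iteratively via d_i = x_i mod 2, x_{i+1} = (x_i − d_i)/2. The first 5 digits are (1, 1, 0, 0, 0).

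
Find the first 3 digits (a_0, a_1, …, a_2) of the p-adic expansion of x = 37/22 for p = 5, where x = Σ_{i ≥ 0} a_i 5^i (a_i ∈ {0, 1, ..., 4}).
(a_0, …, a_2) = (1, 4, 4)

v_5(37/22) = 0 (numerator and denominator both coprime to 5), so x ∈ ℤ_5^×. Compute digits iteratively via a_i = x_i mod 5, x_{i+1} = (x_i − a_i)/5, with x_0 = x:
  x_0 = 37/22;  a_0 = 1;  x_1 = (x_0 − 1)/5 = 3/22
  x_1 = 3/22;  a_1 = 4;  x_2 = (x_1 − 4)/5 = -17/22
  x_2 = -17/22;  a_2 = 4;  x_3 = (x_2 − 4)/5 = -21/22
Digits: (1, 4, 4).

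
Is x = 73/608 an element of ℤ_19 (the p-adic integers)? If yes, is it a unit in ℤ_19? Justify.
x ∉ ℤ_19 (v_19(x) = -1 < 0)

ℤ_19 = {x ∈ ℚ_19 : v_19(x) ≥ 0} and ℤ_19^× = {x ∈ ℤ_19 : v_19(x) = 0}. Here v_19(73/608) = v_19(num) − v_19(den) = -1; compare against these criteria.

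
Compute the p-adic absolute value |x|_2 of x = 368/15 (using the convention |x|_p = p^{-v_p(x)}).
|368/15|_2 = 1/16

Step 1 — compute v_2(x) by factoring powers of 2 out of the numerator and denominator: v_2(368/15) = 4. Step 2 — apply |x|_p = p^{-v_p(x)} = 2^{-4} = 1/16.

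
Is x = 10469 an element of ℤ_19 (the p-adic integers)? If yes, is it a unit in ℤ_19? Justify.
x ∈ ℤ_19 but not a unit; v_19(x) = 2 > 0

ℤ_19 = {x ∈ ℚ_19 : v_19(x) ≥ 0} and ℤ_19^× = {x ∈ ℤ_19 : v_19(x) = 0}. Here v_19(10469) = v_19(num) − v_19(den) = 2; compare against these criteria.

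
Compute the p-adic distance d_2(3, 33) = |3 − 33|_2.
d_2(3, 33) = 1/2

Step 1 — x − y = 3 − 33 = -30. Step 2 — v_2(-30) = 1 (factor: -30 = −(2^1 · 15); the sign does not affect v_p). Step 3 — |x − y|_2 = 2^{-1} = 1/2.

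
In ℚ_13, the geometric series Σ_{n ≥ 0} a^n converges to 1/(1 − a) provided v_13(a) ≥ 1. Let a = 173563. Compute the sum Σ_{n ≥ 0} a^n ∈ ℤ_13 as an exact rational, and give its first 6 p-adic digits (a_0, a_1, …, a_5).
Σ a^n = 1/(1 − a) = -1/173562;  first 6 digits = (1, 0, 0, 1, 6, 0)

v_13(a) = 3 ≥ 1, so the series converges in ℤ_13 to 1/(1 − a) = 1/(1 − 173563) = -1/173562. Expand this rational in ℤ_13: compute digits iteratively via d_i = x_i mod 13, x_{i+1} = (x_i − d_i)/13. The first 6 digits are (1, 0, 0, 1, 6, 0).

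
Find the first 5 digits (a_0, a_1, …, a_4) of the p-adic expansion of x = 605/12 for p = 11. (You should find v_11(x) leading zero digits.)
(a_0, …, a_4) = (0, 0, 5, 6, 4)

v_11(605/12) = 2, so a_0 = ... = a_1 = 0. Factor out: x = 11^2 · u with u = 5/12 a unit in ℤ_11. Expand u iteratively via a_{v+i} = u_i mod 11, u_{i+1} = (u_i − a_{v+i})/11:
  u_0 = 5/12;  a_2 = 5;  u_1 = (u_0 − 5)/11 = -5/12
  u_1 = -5/12;  a_3 = 6;  u_2 = (u_1 − 6)/11 = -7/12
  u_2 = -7/12;  a_4 = 4;  u_3 = (u_2 − 4)/11 = -5/12
Digits: (0, 0, 5, 6, 4).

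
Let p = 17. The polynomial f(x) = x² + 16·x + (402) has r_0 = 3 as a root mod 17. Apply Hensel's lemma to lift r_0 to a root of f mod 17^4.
r_3 = 38117 (mod 83521)

Hensel: r_{i+1} = r_i − f(r_i)·(f′(r_i))^{-1} mod 17^{i+2}, f′(x) = 2x + 16. Iterate:
  r_0 = 3 (mod 17)
  r_1 = 258 (mod 289)
  r_2 = 3726 (mod 4913)
  r_3 = 38117 (mod 83521)
Final: r = 38117 satisfies f(r) ≡ 0 mod 17^4.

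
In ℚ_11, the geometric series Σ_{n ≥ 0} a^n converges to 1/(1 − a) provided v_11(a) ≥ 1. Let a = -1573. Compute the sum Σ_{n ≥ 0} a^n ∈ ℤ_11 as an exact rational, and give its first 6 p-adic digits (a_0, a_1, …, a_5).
Σ a^n = 1/(1 − a) = 1/1574;  first 6 digits = (1, 0, 9, 9, 3, 4)

v_11(a) = 2 ≥ 1, so the series converges in ℤ_11 to 1/(1 − a) = 1/(1 − (-1573)) = 1/1574. Expand this rational in ℤ_11: compute digits iteratively via d_i = x_i mod 11, x_{i+1} = (x_i − d_i)/11. The first 6 digits are (1, 0, 9, 9, 3, 4).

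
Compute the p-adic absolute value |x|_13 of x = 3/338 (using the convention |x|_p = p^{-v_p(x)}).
|3/338|_13 = 169

Step 1 — compute v_13(x) by factoring powers of 13 out of the numerator and denominator: v_13(3/338) = -2. Step 2 — apply |x|_p = p^{-v_p(x)} = 13^{2} = 169.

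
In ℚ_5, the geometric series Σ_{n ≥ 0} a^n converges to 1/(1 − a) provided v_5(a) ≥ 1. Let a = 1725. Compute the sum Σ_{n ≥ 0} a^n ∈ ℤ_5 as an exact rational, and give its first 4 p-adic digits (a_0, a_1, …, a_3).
Σ a^n = 1/(1 − a) = -1/1724;  first 4 digits = (1, 0, 4, 3)

v_5(a) = 2 ≥ 1, so the series converges in ℤ_5 to 1/(1 − a) = 1/(1 − 1725) = -1/1724. Expand this rational in ℤ_5: compute digits iteratively via d_i = x_i mod 5, x_{i+1} = (x_i − d_i)/5. The first 4 digits are (1, 0, 4, 3).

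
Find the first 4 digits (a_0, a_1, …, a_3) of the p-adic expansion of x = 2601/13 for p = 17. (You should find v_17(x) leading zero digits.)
(a_0, …, a_3) = (0, 0, 2, 13)

v_17(2601/13) = 2, so a_0 = ... = a_1 = 0. Factor out: x = 17^2 · u with u = 9/13 a unit in ℤ_17. Expand u iteratively via a_{v+i} = u_i mod 17, u_{i+1} = (u_i − a_{v+i})/17:
  u_0 = 9/13;  a_2 = 2;  u_1 = (u_0 − 2)/17 = -1/13
  u_1 = -1/13;  a_3 = 13;  u_2 = (u_1 − 13)/17 = -10/13
Digits: (0, 0, 2, 13).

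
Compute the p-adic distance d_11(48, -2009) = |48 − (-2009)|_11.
d_11(48, -2009) = 1/121

Step 1 — x − y = 48 − (-2009) = 2057. Step 2 — v_11(2057) = 2 (factor: 2057 = (11^2 · 17); the sign does not affect v_p). Step 3 — |x − y|_11 = 11^{-2} = 1/121.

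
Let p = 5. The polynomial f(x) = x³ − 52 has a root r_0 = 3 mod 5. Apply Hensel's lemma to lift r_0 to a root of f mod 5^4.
r_3 = 328 (mod 625)

Hensel: r_{i+1} = r_i − f(r_i)/f′(r_i) mod 5^{i+2}, where f′(x) = 3x². Iterate:
  r_0 = 3 (mod 5)
  r_1 = 3 (mod 25)
  r_2 = 78 (mod 125)
  r_3 = 328 (mod 625)
Final: r = 328 with f(r) ≡ 0 mod 5^4.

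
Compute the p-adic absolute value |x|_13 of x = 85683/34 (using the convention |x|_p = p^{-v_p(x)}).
|85683/34|_13 = 1/28561

Step 1 — compute v_13(x) by factoring powers of 13 out of the numerator and denominator: v_13(85683/34) = 4. Step 2 — apply |x|_p = p^{-v_p(x)} = 13^{-4} = 1/28561.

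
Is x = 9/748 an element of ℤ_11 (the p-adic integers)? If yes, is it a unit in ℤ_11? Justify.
x ∉ ℤ_11 (v_11(x) = -1 < 0)

ℤ_11 = {x ∈ ℚ_11 : v_11(x) ≥ 0} and ℤ_11^× = {x ∈ ℤ_11 : v_11(x) = 0}. Here v_11(9/748) = v_11(num) − v_11(den) = -1; compare against these criteria.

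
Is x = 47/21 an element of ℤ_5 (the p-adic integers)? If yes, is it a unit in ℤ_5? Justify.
x ∈ ℤ_5^× (unit); v_5(x) = 0

ℤ_5 = {x ∈ ℚ_5 : v_5(x) ≥ 0} and ℤ_5^× = {x ∈ ℤ_5 : v_5(x) = 0}. Here v_5(47/21) = v_5(num) − v_5(den) = 0; compare against these criteria.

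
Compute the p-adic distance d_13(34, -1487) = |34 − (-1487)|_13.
d_13(34, -1487) = 1/169

Step 1 — x − y = 34 − (-1487) = 1521. Step 2 — v_13(1521) = 2 (factor: 1521 = (13^2 · 9); the sign does not affect v_p). Step 3 — |x − y|_13 = 13^{-2} = 1/169.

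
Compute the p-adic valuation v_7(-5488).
v_7(-5488) = 3

v_7(n) is the largest exponent k such that 7^k divides n. Factor out: -5488 = -7^3 · 16. (Sign doesn't affect v_p.) So v_7(-5488) = 3.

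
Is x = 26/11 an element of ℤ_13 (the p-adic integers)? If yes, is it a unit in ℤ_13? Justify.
x ∈ ℤ_13 but not a unit; v_13(x) = 1 > 0

ℤ_13 = {x ∈ ℚ_13 : v_13(x) ≥ 0} and ℤ_13^× = {x ∈ ℤ_13 : v_13(x) = 0}. Here v_13(26/11) = v_13(num) − v_13(den) = 1; compare against these criteria.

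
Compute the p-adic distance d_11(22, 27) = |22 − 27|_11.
d_11(22, 27) = 1

Step 1 — x − y = 22 − 27 = -5. Step 2 — v_11(-5) = 0 (factor: -5 = −(11^0 · 5); the sign does not affect v_p). Step 3 — |x − y|_11 = 11^{0} = 1.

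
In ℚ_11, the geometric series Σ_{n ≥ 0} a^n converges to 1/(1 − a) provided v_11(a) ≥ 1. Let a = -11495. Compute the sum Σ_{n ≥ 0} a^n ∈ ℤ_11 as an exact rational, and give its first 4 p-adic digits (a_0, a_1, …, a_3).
Σ a^n = 1/(1 − a) = 1/11496;  first 4 digits = (1, 0, 4, 2)

v_11(a) = 2 ≥ 1, so the series converges in ℤ_11 to 1/(1 − a) = 1/(1 − (-11495)) = 1/11496. Expand this rational in ℤ_11: compute digits iteratively via d_i = x_i mod 11, x_{i+1} = (x_i − d_i)/11. The first 4 digits are (1, 0, 4, 2).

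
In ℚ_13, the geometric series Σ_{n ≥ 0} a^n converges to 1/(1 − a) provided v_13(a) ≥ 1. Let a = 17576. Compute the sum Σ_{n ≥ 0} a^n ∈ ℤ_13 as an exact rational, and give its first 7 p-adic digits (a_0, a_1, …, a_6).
Σ a^n = 1/(1 − a) = -1/17575;  first 7 digits = (1, 0, 0, 8, 0, 0, 12)

v_13(a) = 3 ≥ 1, so the series converges in ℤ_13 to 1/(1 − a) = 1/(1 − 17576) = -1/17575. Expand this rational in ℤ_13: compute digits iteratively via d_i = x_i mod 13, x_{i+1} = (x_i − d_i)/13. The first 7 digits are (1, 0, 0, 8, 0, 0, 12).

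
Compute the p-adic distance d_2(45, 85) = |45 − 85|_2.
d_2(45, 85) = 1/8

Step 1 — x − y = 45 − 85 = -40. Step 2 — v_2(-40) = 3 (factor: -40 = −(2^3 · 5); the sign does not affect v_p). Step 3 — |x − y|_2 = 2^{-3} = 1/8.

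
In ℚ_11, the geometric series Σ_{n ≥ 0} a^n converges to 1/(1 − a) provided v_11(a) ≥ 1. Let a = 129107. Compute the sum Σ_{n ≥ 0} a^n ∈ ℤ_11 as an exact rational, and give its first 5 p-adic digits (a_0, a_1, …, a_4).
Σ a^n = 1/(1 − a) = -1/129106;  first 5 digits = (1, 0, 0, 9, 8)

v_11(a) = 3 ≥ 1, so the series converges in ℤ_11 to 1/(1 − a) = 1/(1 − 129107) = -1/129106. Expand this rational in ℤ_11: compute digits iteratively via d_i = x_i mod 11, x_{i+1} = (x_i − d_i)/11. The first 5 digits are (1, 0, 0, 9, 8).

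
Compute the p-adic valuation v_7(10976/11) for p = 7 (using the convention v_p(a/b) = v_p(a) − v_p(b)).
v_7(10976/11) = 3

Factor powers of 7 from the numerator and denominator of the reduced fraction: 10976 = 7^3 · 32 and 11 = 7^0 · 11. Apply v_p(a/b) = v_p(a) − v_p(b): v_7(10976/11) = 3 − 0 = 3.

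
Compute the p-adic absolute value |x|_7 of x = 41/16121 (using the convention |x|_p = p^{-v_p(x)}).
|41/16121|_7 = 343

Step 1 — compute v_7(x) by factoring powers of 7 out of the numerator and denominator: v_7(41/16121) = -3. Step 2 — apply |x|_p = p^{-v_p(x)} = 7^{3} = 343.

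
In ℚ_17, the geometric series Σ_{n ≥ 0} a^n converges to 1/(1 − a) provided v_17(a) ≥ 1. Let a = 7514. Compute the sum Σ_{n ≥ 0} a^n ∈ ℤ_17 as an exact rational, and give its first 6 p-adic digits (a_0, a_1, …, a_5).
Σ a^n = 1/(1 − a) = -1/7513;  first 6 digits = (1, 0, 9, 1, 13, 5)

v_17(a) = 2 ≥ 1, so the series converges in ℤ_17 to 1/(1 − a) = 1/(1 − 7514) = -1/7513. Expand this rational in ℤ_17: compute digits iteratively via d_i = x_i mod 17, x_{i+1} = (x_i − d_i)/17. The first 6 digits are (1, 0, 9, 1, 13, 5).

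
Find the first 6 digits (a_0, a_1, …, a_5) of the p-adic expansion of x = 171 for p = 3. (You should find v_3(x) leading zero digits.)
(a_0, …, a_5) = (0, 0, 1, 0, 2, 0)

v_3(171) = 2, so a_0 = ... = a_1 = 0. Factor out: x = 3^2 · u with u = 19 a unit in ℤ_3. Expand u iteratively via a_{v+i} = u_i mod 3, u_{i+1} = (u_i − a_{v+i})/3:
  u_0 = 19;  a_2 = 1;  u_1 = (u_0 − 1)/3 = 6
  u_1 = 6;  a_3 = 0;  u_2 = (u_1 − 0)/3 = 2
  u_2 = 2;  a_4 = 2;  u_3 = (u_2 − 2)/3 = 0
  u_3 = 0;  a_5 = 0;  u_4 = (u_3 − 0)/3 = 0
Digits: (0, 0, 1, 0, 2, 0).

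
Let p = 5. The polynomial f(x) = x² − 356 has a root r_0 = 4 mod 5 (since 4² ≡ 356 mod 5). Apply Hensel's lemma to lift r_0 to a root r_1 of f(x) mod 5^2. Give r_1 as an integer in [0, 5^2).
r_1 = 9 (mod 25)

Hensel's recurrence: r_{i+1} = r_i − f(r_i)·(f′(r_i))^{-1} mod 5^{i+2}, with f′(x) = 2x. Iterate:
  r_0 = 4 (mod 5)
  r_1 = 9 (mod 25)
Final: r_1 = 9, and one checks f(r_1) ≡ 0 mod 5^2.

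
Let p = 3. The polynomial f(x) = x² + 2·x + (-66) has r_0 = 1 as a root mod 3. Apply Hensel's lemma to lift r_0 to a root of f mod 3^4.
r_3 = 37 (mod 81)

Hensel: r_{i+1} = r_i − f(r_i)·(f′(r_i))^{-1} mod 3^{i+2}, f′(x) = 2x + 2. Iterate:
  r_0 = 1 (mod 3)
  r_1 = 1 (mod 9)
  r_2 = 10 (mod 27)
  r_3 = 37 (mod 81)
Final: r = 37 satisfies f(r) ≡ 0 mod 3^4.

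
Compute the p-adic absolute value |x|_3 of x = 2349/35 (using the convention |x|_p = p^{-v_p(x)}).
|2349/35|_3 = 1/81

Step 1 — compute v_3(x) by factoring powers of 3 out of the numerator and denominator: v_3(2349/35) = 4. Step 2 — apply |x|_p = p^{-v_p(x)} = 3^{-4} = 1/81.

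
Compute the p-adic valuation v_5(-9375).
v_5(-9375) = 5

v_5(n) is the largest exponent k such that 5^k divides n. Factor out: -9375 = -5^5 · 3. (Sign doesn't affect v_p.) So v_5(-9375) = 5.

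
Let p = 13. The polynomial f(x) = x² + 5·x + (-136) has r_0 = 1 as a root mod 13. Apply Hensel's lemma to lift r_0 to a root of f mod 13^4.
r_3 = 11077 (mod 28561)

Hensel: r_{i+1} = r_i − f(r_i)·(f′(r_i))^{-1} mod 13^{i+2}, f′(x) = 2x + 5. Iterate:
  r_0 = 1 (mod 13)
  r_1 = 92 (mod 169)
  r_2 = 92 (mod 2197)
  r_3 = 11077 (mod 28561)
Final: r = 11077 satisfies f(r) ≡ 0 mod 13^4.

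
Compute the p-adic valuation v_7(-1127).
v_7(-1127) = 2

v_7(n) is the largest exponent k such that 7^k divides n. Factor out: -1127 = -7^2 · 23. (Sign doesn't affect v_p.) So v_7(-1127) = 2.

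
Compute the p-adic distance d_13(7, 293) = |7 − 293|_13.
d_13(7, 293) = 1/13

Step 1 — x − y = 7 − 293 = -286. Step 2 — v_13(-286) = 1 (factor: -286 = −(13^1 · 22); the sign does not affect v_p). Step 3 — |x − y|_13 = 13^{-1} = 1/13.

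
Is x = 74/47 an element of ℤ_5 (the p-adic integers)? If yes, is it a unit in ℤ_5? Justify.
x ∈ ℤ_5^× (unit); v_5(x) = 0

ℤ_5 = {x ∈ ℚ_5 : v_5(x) ≥ 0} and ℤ_5^× = {x ∈ ℤ_5 : v_5(x) = 0}. Here v_5(74/47) = v_5(num) − v_5(den) = 0; compare against these criteria.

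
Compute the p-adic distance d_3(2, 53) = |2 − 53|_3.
d_3(2, 53) = 1/3

Step 1 — x − y = 2 − 53 = -51. Step 2 — v_3(-51) = 1 (factor: -51 = −(3^1 · 17); the sign does not affect v_p). Step 3 — |x − y|_3 = 3^{-1} = 1/3.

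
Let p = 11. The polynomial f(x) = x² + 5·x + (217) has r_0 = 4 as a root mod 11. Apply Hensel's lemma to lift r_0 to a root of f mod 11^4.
r_3 = 5383 (mod 14641)

Hensel: r_{i+1} = r_i − f(r_i)·(f′(r_i))^{-1} mod 11^{i+2}, f′(x) = 2x + 5. Iterate:
  r_0 = 4 (mod 11)
  r_1 = 59 (mod 121)
  r_2 = 59 (mod 1331)
  r_3 = 5383 (mod 14641)
Final: r = 5383 satisfies f(r) ≡ 0 mod 11^4.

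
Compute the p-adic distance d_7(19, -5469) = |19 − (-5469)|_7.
d_7(19, -5469) = 1/343

Step 1 — x − y = 19 − (-5469) = 5488. Step 2 — v_7(5488) = 3 (factor: 5488 = (7^3 · 16); the sign does not affect v_p). Step 3 — |x − y|_7 = 7^{-3} = 1/343.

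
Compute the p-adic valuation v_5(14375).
v_5(14375) = 4

v_5(n) is the largest exponent k such that 5^k divides n. Factor out: 14375 = 5^4 · 23. (Sign doesn't affect v_p.) So v_5(14375) = 4.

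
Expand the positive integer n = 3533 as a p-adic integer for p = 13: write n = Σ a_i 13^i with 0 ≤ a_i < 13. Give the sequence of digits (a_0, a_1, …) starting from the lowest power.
(a_0, a_1, …) = (10, 11, 7, 1)

Repeated division by 13 gives the digits low-to-high: 3533 = 10 + 11·13^1 + 7·13^2 + 1·13^3. Digit sequence: (10, 11, 7, 1).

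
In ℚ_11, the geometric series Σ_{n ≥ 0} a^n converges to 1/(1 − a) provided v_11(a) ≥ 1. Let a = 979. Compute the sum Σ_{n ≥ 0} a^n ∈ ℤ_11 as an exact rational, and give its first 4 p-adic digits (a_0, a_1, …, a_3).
Σ a^n = 1/(1 − a) = -1/978;  first 4 digits = (1, 1, 9, 6)

v_11(a) = 1 ≥ 1, so the series converges in ℤ_11 to 1/(1 − a) = 1/(1 − 979) = -1/978. Expand this rational in ℤ_11: compute digits iteratively via d_i = x_i mod 11, x_{i+1} = (x_i − d_i)/11. The first 4 digits are (1, 1, 9, 6).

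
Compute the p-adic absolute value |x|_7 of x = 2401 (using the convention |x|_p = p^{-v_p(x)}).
|2401|_7 = 1/2401

Step 1 — compute v_7(x) by factoring powers of 7 out of the numerator and denominator: v_7(2401) = 4. Step 2 — apply |x|_p = p^{-v_p(x)} = 7^{-4} = 1/2401.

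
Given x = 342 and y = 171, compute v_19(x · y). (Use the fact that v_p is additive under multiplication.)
v_19(58482) = 2

v_p(x) = 1 (factor: 342 = 19^1 · 18); v_p(y) = 1 (factor: 171 = 19^1 · 9). Additivity: v_p(xy) = v_p(x) + v_p(y) = 1 + 1 = 2. (Direct check: xy = 58482 = 19^2 · (162).)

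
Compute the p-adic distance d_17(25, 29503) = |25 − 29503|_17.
d_17(25, 29503) = 1/4913

Step 1 — x − y = 25 − 29503 = -29478. Step 2 — v_17(-29478) = 3 (factor: -29478 = −(17^3 · 6); the sign does not affect v_p). Step 3 — |x − y|_17 = 17^{-3} = 1/4913.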